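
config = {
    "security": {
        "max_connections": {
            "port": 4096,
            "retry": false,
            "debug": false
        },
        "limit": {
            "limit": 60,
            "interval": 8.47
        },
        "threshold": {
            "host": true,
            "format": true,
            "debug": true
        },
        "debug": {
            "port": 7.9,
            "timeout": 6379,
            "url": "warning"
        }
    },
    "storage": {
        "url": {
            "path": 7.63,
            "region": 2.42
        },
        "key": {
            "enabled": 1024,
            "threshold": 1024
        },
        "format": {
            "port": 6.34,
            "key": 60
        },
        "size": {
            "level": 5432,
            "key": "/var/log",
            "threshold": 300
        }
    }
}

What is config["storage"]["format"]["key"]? 60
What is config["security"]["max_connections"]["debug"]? False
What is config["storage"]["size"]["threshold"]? 300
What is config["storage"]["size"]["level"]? 5432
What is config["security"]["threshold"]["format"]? True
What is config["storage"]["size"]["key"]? "/var/log"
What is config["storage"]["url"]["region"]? 2.42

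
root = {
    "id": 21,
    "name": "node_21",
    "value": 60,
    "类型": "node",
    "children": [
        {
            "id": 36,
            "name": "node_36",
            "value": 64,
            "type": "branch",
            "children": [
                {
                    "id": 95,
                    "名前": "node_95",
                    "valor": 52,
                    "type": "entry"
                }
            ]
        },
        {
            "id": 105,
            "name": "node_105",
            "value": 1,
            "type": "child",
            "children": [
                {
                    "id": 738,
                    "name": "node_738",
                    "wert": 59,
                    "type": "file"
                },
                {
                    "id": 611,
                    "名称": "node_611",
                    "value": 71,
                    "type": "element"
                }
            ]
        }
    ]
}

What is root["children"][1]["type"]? "child"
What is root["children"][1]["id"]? 105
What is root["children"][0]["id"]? 36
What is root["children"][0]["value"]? 64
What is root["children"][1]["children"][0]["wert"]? 59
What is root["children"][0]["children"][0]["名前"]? "node_95"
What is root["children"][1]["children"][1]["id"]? 611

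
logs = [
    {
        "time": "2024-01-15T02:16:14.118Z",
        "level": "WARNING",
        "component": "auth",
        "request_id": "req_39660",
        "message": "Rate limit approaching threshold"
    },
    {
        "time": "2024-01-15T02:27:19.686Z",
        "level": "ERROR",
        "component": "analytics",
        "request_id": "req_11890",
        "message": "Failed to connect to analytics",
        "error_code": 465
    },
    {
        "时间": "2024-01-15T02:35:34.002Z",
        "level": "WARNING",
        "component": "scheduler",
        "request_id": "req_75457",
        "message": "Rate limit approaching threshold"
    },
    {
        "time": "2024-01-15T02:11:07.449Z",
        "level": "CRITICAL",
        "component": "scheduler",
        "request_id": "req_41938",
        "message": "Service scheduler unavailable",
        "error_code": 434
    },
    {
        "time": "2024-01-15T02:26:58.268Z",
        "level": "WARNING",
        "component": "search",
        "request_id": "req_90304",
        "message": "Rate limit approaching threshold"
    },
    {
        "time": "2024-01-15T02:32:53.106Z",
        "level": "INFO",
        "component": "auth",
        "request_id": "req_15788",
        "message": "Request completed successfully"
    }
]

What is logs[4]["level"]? "WARNING"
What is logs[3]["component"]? "scheduler"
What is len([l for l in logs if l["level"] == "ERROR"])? 1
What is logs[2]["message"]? "Rate limit approaching threshold"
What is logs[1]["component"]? "analytics"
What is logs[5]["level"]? "INFO"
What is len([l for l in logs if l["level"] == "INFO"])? 1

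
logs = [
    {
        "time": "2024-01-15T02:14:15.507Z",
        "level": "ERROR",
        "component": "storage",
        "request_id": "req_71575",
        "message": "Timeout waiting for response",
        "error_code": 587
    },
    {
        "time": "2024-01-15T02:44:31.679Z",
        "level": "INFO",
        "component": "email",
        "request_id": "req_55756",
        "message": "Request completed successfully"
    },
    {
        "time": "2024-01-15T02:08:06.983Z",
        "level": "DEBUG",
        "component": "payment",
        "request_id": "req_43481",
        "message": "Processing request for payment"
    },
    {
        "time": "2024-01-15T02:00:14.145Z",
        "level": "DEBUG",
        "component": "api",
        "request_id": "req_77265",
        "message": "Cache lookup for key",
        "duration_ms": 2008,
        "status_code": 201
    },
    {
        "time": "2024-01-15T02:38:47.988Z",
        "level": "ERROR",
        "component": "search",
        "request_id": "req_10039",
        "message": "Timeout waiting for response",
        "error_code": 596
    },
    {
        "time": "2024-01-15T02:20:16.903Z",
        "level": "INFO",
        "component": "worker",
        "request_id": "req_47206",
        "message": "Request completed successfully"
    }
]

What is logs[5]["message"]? "Request completed successfully"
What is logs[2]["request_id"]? "req_43481"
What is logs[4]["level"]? "ERROR"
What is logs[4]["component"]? "search"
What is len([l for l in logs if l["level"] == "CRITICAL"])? 0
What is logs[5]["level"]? "INFO"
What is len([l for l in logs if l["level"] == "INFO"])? 2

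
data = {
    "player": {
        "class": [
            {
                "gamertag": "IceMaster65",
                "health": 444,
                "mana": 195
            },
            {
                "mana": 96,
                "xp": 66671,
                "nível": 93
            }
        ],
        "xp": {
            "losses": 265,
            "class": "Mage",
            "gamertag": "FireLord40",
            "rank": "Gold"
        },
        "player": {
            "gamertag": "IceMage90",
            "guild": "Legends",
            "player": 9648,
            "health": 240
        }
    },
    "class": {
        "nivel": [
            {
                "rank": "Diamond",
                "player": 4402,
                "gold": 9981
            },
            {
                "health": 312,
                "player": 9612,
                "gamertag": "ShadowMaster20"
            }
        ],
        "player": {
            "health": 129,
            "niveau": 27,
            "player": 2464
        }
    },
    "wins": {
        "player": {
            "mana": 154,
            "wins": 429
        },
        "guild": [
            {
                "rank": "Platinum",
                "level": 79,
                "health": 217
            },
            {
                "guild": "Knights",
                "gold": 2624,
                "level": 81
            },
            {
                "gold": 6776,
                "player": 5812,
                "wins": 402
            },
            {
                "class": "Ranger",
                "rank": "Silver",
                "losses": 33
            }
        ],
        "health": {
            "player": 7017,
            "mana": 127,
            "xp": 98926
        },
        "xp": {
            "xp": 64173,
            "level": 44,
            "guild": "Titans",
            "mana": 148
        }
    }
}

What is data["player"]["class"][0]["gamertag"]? "IceMaster65"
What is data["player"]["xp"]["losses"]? 265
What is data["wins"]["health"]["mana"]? 127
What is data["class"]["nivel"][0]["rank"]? "Diamond"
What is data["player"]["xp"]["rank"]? "Gold"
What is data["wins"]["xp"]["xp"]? 64173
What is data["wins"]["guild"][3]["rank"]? "Silver"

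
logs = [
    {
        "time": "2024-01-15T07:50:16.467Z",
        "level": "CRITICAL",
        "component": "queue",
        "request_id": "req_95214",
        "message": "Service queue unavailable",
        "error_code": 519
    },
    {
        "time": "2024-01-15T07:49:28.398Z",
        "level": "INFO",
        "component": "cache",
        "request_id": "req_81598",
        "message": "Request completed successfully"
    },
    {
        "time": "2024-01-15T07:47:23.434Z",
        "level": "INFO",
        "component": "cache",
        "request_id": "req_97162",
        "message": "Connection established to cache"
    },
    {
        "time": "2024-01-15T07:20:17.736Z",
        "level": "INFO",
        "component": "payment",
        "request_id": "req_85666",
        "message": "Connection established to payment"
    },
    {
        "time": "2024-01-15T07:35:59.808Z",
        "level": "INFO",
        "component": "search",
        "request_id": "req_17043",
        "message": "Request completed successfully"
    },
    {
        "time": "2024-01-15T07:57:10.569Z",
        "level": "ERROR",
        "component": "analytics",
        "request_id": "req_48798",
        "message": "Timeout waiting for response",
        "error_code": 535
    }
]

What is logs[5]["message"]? "Timeout waiting for response"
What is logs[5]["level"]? "ERROR"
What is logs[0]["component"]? "queue"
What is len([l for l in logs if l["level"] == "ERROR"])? 1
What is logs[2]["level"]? "INFO"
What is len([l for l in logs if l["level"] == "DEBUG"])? 0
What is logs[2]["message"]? "Connection established to cache"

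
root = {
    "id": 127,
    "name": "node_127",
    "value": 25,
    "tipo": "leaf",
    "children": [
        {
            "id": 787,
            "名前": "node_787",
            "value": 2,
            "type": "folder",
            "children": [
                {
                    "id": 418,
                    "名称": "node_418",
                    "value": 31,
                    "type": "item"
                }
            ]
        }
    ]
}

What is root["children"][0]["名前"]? "node_787"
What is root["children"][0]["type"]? "folder"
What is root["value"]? 25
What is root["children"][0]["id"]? 787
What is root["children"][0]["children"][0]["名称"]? "node_418"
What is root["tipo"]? "leaf"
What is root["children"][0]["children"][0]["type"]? "item"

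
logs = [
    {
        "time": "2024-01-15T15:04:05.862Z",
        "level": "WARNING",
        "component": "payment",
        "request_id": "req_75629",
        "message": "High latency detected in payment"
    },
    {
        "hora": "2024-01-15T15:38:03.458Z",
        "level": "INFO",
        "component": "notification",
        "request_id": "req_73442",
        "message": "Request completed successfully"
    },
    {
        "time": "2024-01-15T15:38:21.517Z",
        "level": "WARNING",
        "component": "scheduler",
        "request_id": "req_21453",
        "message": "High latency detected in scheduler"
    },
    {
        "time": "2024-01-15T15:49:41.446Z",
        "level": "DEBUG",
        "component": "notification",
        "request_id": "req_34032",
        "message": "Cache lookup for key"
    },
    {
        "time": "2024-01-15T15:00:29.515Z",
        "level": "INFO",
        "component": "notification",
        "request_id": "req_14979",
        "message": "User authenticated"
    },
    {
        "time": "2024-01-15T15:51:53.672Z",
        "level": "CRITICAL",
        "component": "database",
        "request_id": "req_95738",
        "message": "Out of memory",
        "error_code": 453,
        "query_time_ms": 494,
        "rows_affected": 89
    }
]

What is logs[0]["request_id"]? "req_75629"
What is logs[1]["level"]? "INFO"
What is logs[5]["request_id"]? "req_95738"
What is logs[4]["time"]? "2024-01-15T15:00:29.515Z"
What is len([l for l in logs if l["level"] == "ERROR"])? 0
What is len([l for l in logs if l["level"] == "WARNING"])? 2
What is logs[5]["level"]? "CRITICAL"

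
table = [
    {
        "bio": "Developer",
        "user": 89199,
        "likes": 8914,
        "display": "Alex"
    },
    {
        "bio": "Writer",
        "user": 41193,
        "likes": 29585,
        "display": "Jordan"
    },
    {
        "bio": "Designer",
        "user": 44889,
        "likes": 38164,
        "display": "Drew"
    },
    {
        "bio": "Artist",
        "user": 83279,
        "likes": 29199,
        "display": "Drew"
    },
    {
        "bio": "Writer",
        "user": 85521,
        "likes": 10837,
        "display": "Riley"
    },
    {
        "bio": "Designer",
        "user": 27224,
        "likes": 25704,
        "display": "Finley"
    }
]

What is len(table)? 6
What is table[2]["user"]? 44889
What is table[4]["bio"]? "Writer"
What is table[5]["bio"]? "Designer"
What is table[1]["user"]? 41193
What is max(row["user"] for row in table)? 89199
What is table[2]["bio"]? "Designer"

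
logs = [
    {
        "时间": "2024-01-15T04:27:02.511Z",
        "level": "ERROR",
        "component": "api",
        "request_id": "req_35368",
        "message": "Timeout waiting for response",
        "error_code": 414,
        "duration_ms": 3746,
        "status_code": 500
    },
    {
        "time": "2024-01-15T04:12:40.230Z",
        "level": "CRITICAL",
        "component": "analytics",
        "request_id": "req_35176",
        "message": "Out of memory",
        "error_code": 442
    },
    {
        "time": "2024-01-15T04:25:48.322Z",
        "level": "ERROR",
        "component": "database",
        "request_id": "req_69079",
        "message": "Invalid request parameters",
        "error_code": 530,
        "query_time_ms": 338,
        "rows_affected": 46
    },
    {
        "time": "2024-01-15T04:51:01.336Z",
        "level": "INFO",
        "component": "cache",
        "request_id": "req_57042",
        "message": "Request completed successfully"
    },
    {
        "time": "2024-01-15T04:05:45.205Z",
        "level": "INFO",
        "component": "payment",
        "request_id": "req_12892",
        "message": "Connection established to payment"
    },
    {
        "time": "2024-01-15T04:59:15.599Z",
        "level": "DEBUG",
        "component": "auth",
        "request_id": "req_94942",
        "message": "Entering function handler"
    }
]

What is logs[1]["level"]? "CRITICAL"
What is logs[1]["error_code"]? 442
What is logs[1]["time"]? "2024-01-15T04:12:40.230Z"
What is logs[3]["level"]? "INFO"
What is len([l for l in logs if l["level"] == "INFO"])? 2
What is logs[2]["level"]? "ERROR"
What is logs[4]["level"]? "INFO"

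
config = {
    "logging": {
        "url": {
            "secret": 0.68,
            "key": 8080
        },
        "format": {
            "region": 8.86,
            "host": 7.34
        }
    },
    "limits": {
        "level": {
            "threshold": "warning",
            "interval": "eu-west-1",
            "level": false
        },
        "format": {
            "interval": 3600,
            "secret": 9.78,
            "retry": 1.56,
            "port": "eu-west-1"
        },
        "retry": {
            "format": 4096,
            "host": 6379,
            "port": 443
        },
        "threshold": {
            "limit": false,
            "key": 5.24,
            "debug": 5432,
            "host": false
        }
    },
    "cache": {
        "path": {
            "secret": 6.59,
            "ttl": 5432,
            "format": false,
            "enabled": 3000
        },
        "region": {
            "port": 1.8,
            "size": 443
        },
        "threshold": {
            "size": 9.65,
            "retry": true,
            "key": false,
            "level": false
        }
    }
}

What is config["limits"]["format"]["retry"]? 1.56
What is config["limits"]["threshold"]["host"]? False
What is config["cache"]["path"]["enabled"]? 3000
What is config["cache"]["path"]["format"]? False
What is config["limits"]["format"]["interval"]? 3600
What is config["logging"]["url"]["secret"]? 0.68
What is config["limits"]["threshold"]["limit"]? False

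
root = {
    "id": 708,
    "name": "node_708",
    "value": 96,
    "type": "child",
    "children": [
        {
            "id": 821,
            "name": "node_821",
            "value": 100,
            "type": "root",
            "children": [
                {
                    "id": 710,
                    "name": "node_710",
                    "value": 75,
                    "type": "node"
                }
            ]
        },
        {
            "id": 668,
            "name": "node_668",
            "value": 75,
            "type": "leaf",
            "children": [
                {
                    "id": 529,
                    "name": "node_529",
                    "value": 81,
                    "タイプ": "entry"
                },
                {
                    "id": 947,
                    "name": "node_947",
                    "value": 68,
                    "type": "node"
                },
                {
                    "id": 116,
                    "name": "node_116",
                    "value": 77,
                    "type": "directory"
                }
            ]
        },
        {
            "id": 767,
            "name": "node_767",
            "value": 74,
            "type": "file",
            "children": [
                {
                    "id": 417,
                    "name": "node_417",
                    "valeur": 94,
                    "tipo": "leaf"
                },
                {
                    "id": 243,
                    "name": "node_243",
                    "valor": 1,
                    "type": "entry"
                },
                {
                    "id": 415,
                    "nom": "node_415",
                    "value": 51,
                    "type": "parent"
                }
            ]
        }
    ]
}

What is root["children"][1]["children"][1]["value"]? 68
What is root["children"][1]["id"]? 668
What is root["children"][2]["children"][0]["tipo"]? "leaf"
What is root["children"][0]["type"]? "root"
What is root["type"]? "child"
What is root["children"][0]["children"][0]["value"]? 75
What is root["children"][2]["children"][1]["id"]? 243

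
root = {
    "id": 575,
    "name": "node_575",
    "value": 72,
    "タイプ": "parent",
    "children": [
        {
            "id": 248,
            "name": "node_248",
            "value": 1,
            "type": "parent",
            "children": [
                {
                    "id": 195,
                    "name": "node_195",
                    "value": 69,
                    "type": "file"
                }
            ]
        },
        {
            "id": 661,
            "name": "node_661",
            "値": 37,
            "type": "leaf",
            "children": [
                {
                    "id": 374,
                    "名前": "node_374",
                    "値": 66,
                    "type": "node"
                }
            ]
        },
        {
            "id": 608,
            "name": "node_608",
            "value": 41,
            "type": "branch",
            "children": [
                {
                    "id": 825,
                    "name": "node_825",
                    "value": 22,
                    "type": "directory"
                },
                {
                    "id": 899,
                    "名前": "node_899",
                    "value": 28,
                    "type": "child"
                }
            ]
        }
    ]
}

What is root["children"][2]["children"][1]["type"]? "child"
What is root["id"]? 575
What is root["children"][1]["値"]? 37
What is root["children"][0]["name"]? "node_248"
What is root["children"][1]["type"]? "leaf"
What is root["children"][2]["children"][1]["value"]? 28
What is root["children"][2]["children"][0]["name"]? "node_825"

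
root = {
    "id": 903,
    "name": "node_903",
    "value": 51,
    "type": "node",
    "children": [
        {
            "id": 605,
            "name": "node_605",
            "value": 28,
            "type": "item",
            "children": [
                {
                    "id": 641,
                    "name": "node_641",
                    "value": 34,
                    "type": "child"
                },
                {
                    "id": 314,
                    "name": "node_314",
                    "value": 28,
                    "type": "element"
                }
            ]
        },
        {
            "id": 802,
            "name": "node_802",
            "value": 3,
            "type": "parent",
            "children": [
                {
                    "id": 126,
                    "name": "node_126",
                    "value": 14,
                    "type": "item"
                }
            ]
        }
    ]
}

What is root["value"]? 51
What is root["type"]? "node"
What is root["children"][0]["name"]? "node_605"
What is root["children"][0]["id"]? 605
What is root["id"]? 903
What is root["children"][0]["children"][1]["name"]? "node_314"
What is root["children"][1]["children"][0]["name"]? "node_126"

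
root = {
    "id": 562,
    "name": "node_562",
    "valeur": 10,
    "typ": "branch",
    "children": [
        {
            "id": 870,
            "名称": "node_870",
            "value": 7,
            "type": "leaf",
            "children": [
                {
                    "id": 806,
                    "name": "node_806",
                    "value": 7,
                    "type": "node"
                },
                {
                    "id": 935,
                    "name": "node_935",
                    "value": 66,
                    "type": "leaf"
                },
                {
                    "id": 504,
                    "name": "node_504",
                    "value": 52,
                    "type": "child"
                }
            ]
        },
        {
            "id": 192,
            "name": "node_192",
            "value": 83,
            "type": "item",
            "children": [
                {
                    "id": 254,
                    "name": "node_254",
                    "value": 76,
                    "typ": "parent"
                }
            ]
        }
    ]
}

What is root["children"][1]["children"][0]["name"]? "node_254"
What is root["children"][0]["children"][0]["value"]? 7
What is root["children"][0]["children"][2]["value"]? 52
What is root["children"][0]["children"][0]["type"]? "node"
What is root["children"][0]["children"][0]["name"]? "node_806"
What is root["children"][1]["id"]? 192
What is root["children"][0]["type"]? "leaf"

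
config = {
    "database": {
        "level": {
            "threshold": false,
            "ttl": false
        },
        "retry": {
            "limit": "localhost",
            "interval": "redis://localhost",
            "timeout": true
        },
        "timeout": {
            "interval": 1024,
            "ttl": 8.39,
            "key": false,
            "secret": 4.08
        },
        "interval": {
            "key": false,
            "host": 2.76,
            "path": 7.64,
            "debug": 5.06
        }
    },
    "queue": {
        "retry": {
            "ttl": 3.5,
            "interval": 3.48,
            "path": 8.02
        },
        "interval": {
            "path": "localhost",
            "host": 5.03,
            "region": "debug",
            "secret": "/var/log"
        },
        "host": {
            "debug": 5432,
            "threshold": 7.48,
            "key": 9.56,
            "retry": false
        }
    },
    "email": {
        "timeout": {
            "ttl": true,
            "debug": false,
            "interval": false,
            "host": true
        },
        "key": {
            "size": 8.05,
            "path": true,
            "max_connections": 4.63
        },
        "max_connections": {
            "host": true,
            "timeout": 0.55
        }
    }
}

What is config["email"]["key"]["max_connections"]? 4.63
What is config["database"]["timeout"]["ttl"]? 8.39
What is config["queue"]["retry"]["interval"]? 3.48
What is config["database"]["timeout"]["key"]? False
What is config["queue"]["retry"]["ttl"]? 3.5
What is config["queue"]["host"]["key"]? 9.56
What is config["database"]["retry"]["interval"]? "redis://localhost"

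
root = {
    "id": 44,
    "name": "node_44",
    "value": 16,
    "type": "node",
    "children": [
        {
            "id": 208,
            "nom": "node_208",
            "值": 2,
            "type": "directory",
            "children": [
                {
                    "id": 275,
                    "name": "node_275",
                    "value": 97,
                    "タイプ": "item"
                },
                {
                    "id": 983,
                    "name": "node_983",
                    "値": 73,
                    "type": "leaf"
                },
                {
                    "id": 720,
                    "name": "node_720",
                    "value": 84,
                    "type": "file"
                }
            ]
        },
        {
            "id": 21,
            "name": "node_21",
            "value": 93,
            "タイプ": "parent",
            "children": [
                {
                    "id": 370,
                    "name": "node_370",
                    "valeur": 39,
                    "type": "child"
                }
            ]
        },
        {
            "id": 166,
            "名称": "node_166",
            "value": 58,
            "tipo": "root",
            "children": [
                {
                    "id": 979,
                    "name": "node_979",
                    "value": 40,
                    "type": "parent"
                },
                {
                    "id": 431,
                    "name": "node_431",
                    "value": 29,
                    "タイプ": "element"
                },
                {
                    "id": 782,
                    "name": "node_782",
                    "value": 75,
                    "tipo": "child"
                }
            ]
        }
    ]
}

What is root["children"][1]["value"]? 93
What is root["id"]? 44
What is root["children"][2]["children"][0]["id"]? 979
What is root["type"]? "node"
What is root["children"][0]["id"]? 208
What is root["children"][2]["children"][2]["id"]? 782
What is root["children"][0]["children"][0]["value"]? 97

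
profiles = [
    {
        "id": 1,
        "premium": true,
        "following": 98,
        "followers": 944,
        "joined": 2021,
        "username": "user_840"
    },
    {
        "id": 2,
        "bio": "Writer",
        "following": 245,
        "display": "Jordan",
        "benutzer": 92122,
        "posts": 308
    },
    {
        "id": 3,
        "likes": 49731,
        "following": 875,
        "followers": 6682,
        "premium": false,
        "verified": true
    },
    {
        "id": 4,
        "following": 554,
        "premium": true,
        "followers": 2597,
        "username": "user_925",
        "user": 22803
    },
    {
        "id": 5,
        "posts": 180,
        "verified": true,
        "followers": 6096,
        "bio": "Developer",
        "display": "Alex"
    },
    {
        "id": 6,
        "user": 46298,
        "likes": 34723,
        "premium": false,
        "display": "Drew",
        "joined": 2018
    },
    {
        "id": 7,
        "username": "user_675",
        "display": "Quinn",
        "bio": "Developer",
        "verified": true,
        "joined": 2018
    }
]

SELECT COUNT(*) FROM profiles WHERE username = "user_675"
1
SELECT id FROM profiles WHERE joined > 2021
[]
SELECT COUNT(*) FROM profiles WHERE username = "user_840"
1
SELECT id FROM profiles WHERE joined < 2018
[]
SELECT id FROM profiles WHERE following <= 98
[1]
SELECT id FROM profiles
[1, 2, 3, 4, 5, 6, 7]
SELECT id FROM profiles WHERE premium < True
[3, 6]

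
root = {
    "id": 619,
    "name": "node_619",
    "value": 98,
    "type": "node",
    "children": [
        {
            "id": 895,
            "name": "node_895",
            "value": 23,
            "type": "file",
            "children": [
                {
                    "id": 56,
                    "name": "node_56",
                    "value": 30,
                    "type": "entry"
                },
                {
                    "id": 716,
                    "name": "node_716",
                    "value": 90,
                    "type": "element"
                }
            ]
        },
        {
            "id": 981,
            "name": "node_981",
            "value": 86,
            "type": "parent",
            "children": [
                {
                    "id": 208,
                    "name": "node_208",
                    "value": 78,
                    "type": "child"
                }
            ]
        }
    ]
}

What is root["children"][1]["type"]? "parent"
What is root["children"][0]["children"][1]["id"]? 716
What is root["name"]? "node_619"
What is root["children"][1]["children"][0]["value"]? 78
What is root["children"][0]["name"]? "node_895"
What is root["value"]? 98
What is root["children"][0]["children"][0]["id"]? 56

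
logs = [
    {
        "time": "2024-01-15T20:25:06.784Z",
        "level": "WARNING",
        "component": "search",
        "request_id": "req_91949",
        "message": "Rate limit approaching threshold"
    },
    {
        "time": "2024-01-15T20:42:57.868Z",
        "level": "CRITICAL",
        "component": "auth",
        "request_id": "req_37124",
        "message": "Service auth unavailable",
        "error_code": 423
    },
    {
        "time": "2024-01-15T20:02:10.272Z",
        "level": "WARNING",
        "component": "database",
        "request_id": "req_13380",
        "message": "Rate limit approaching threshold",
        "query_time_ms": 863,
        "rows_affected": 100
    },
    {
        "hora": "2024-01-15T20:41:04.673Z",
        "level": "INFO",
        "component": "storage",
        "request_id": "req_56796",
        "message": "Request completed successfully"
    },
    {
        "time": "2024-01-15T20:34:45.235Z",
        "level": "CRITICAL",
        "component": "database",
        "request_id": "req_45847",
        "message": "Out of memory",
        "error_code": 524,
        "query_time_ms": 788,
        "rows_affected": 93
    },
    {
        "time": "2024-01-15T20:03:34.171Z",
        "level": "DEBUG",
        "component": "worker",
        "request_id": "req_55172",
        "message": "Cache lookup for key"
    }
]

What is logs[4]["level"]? "CRITICAL"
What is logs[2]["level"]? "WARNING"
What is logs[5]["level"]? "DEBUG"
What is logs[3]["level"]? "INFO"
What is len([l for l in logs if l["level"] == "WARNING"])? 2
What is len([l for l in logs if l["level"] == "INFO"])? 1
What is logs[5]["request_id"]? "req_55172"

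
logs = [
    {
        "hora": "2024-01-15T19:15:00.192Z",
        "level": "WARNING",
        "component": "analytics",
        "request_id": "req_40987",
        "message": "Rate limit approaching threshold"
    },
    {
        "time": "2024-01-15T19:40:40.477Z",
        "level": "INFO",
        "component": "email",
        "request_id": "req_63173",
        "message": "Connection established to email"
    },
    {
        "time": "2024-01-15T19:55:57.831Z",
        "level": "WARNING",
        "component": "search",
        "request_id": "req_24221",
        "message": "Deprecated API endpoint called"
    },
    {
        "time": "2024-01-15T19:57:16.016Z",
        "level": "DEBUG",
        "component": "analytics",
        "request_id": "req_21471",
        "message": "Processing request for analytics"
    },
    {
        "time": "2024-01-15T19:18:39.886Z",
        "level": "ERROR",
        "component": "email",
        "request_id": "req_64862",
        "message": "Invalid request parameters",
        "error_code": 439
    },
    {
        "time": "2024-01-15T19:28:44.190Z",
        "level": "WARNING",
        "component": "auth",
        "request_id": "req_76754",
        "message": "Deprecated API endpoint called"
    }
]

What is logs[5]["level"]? "WARNING"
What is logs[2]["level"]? "WARNING"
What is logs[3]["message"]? "Processing request for analytics"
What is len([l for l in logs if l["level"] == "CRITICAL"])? 0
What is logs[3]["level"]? "DEBUG"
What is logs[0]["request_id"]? "req_40987"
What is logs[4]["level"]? "ERROR"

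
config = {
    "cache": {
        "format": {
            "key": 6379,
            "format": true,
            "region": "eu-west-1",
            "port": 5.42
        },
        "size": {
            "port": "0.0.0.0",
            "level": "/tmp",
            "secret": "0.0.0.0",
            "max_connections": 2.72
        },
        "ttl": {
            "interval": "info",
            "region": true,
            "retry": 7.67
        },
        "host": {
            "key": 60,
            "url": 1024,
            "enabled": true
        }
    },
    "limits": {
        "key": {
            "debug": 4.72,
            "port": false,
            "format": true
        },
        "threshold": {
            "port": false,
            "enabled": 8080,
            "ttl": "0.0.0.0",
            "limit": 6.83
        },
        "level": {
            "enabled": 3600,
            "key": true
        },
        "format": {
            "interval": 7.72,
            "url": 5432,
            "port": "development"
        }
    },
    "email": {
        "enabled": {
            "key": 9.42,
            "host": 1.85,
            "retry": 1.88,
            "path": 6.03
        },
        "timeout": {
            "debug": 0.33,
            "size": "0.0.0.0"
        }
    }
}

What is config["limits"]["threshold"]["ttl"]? "0.0.0.0"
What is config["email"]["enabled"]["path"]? 6.03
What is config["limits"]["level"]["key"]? True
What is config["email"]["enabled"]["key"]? 9.42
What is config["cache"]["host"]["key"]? 60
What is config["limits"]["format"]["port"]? "development"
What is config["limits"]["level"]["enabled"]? 3600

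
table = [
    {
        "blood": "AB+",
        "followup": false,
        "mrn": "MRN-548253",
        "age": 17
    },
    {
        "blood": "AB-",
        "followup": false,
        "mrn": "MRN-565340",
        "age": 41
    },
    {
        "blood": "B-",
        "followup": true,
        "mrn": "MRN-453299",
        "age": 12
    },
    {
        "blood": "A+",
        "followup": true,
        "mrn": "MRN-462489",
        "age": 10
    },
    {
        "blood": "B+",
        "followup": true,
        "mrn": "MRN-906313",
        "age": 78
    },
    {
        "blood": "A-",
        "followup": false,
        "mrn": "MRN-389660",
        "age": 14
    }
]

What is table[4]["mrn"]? "MRN-906313"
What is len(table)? 6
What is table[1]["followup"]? False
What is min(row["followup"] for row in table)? False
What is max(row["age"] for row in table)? 78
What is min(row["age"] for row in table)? 10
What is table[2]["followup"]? True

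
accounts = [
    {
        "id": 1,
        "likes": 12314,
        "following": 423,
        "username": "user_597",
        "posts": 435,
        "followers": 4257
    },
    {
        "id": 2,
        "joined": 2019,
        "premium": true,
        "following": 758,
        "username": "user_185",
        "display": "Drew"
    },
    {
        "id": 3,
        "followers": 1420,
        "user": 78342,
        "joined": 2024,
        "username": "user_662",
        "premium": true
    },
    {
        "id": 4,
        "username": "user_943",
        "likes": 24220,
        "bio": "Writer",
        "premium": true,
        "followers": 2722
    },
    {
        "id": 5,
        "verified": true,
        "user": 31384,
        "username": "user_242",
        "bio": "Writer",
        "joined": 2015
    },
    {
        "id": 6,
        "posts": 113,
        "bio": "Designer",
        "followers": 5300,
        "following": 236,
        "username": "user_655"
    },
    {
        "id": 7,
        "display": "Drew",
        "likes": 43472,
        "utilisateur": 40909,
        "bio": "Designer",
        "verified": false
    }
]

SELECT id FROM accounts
[1, 2, 3, 4, 5, 6, 7]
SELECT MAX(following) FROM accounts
758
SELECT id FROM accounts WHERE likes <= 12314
[1]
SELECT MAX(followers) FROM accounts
5300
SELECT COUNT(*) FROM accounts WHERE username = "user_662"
1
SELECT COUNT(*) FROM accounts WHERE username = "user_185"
1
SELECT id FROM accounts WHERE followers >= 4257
[1, 6]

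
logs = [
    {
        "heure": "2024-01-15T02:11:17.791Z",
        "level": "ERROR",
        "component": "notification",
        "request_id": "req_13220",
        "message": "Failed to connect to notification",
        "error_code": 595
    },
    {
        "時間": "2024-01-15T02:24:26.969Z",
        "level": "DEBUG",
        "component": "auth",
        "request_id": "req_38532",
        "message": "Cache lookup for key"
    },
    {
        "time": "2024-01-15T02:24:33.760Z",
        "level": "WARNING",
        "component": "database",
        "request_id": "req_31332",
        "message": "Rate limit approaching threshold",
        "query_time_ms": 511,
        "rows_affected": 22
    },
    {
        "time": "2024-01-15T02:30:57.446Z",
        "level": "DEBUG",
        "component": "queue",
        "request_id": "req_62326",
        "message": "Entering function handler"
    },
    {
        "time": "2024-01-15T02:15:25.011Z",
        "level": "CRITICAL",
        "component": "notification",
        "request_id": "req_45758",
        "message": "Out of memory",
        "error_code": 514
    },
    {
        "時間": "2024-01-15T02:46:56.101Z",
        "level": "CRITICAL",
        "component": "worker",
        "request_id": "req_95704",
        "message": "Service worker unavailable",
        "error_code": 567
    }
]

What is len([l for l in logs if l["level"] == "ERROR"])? 1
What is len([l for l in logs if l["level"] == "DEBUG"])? 2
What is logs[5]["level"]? "CRITICAL"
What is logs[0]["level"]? "ERROR"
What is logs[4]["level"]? "CRITICAL"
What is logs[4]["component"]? "notification"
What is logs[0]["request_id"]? "req_13220"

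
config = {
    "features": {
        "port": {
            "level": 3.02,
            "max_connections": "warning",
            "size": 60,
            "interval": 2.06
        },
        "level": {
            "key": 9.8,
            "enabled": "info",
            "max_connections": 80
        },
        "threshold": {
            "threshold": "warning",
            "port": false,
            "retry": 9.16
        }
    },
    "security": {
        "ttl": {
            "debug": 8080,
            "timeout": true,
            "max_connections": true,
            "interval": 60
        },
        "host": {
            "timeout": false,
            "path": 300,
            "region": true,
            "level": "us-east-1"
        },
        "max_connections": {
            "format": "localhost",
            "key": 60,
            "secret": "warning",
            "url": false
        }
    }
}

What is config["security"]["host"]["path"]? 300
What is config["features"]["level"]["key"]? 9.8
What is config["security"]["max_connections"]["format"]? "localhost"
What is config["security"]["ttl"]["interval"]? 60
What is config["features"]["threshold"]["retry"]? 9.16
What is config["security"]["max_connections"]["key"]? 60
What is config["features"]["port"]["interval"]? 2.06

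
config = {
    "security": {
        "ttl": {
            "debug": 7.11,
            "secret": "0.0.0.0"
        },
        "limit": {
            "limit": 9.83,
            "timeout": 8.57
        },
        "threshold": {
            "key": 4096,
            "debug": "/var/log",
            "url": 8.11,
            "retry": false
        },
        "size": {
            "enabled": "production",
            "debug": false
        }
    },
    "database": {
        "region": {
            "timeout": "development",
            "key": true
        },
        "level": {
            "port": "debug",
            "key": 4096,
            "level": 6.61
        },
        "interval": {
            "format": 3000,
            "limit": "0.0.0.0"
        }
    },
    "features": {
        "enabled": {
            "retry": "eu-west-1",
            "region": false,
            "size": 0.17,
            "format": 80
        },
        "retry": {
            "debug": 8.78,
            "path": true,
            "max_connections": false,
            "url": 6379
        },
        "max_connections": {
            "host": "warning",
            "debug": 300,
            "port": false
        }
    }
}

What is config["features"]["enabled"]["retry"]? "eu-west-1"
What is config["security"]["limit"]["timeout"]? 8.57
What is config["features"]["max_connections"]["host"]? "warning"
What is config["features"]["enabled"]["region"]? False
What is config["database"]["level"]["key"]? 4096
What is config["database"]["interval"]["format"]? 3000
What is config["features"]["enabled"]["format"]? 80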